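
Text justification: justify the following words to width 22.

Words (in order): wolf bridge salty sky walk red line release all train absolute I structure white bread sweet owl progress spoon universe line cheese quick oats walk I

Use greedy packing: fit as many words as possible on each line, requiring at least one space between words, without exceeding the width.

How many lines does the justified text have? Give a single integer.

Line 1: ['wolf', 'bridge', 'salty', 'sky'] (min_width=21, slack=1)
Line 2: ['walk', 'red', 'line', 'release'] (min_width=21, slack=1)
Line 3: ['all', 'train', 'absolute', 'I'] (min_width=20, slack=2)
Line 4: ['structure', 'white', 'bread'] (min_width=21, slack=1)
Line 5: ['sweet', 'owl', 'progress'] (min_width=18, slack=4)
Line 6: ['spoon', 'universe', 'line'] (min_width=19, slack=3)
Line 7: ['cheese', 'quick', 'oats', 'walk'] (min_width=22, slack=0)
Line 8: ['I'] (min_width=1, slack=21)
Total lines: 8

Answer: 8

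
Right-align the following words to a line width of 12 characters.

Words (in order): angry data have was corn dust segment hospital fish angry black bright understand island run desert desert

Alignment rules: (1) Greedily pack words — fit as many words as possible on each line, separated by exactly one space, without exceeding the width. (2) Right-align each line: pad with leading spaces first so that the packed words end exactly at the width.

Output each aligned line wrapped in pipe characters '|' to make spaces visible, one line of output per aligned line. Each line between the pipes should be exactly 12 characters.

Line 1: ['angry', 'data'] (min_width=10, slack=2)
Line 2: ['have', 'was'] (min_width=8, slack=4)
Line 3: ['corn', 'dust'] (min_width=9, slack=3)
Line 4: ['segment'] (min_width=7, slack=5)
Line 5: ['hospital'] (min_width=8, slack=4)
Line 6: ['fish', 'angry'] (min_width=10, slack=2)
Line 7: ['black', 'bright'] (min_width=12, slack=0)
Line 8: ['understand'] (min_width=10, slack=2)
Line 9: ['island', 'run'] (min_width=10, slack=2)
Line 10: ['desert'] (min_width=6, slack=6)
Line 11: ['desert'] (min_width=6, slack=6)

Answer: |  angry data|
|    have was|
|   corn dust|
|     segment|
|    hospital|
|  fish angry|
|black bright|
|  understand|
|  island run|
|      desert|
|      desert|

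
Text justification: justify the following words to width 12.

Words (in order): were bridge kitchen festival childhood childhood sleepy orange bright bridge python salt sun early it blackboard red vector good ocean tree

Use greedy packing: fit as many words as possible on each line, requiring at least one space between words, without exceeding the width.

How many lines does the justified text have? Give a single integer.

Line 1: ['were', 'bridge'] (min_width=11, slack=1)
Line 2: ['kitchen'] (min_width=7, slack=5)
Line 3: ['festival'] (min_width=8, slack=4)
Line 4: ['childhood'] (min_width=9, slack=3)
Line 5: ['childhood'] (min_width=9, slack=3)
Line 6: ['sleepy'] (min_width=6, slack=6)
Line 7: ['orange'] (min_width=6, slack=6)
Line 8: ['bright'] (min_width=6, slack=6)
Line 9: ['bridge'] (min_width=6, slack=6)
Line 10: ['python', 'salt'] (min_width=11, slack=1)
Line 11: ['sun', 'early', 'it'] (min_width=12, slack=0)
Line 12: ['blackboard'] (min_width=10, slack=2)
Line 13: ['red', 'vector'] (min_width=10, slack=2)
Line 14: ['good', 'ocean'] (min_width=10, slack=2)
Line 15: ['tree'] (min_width=4, slack=8)
Total lines: 15

Answer: 15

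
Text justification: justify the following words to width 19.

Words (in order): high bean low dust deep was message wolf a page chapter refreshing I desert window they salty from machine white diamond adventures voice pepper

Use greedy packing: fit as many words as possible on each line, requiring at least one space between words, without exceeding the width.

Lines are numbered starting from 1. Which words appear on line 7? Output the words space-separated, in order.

Answer: diamond adventures

Derivation:
Line 1: ['high', 'bean', 'low', 'dust'] (min_width=18, slack=1)
Line 2: ['deep', 'was', 'message'] (min_width=16, slack=3)
Line 3: ['wolf', 'a', 'page', 'chapter'] (min_width=19, slack=0)
Line 4: ['refreshing', 'I', 'desert'] (min_width=19, slack=0)
Line 5: ['window', 'they', 'salty'] (min_width=17, slack=2)
Line 6: ['from', 'machine', 'white'] (min_width=18, slack=1)
Line 7: ['diamond', 'adventures'] (min_width=18, slack=1)
Line 8: ['voice', 'pepper'] (min_width=12, slack=7)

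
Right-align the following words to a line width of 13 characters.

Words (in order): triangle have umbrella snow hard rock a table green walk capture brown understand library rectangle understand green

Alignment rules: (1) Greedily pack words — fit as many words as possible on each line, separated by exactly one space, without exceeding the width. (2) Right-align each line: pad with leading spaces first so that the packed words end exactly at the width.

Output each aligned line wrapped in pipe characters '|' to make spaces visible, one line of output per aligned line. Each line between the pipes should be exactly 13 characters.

Line 1: ['triangle', 'have'] (min_width=13, slack=0)
Line 2: ['umbrella', 'snow'] (min_width=13, slack=0)
Line 3: ['hard', 'rock', 'a'] (min_width=11, slack=2)
Line 4: ['table', 'green'] (min_width=11, slack=2)
Line 5: ['walk', 'capture'] (min_width=12, slack=1)
Line 6: ['brown'] (min_width=5, slack=8)
Line 7: ['understand'] (min_width=10, slack=3)
Line 8: ['library'] (min_width=7, slack=6)
Line 9: ['rectangle'] (min_width=9, slack=4)
Line 10: ['understand'] (min_width=10, slack=3)
Line 11: ['green'] (min_width=5, slack=8)

Answer: |triangle have|
|umbrella snow|
|  hard rock a|
|  table green|
| walk capture|
|        brown|
|   understand|
|      library|
|    rectangle|
|   understand|
|        green|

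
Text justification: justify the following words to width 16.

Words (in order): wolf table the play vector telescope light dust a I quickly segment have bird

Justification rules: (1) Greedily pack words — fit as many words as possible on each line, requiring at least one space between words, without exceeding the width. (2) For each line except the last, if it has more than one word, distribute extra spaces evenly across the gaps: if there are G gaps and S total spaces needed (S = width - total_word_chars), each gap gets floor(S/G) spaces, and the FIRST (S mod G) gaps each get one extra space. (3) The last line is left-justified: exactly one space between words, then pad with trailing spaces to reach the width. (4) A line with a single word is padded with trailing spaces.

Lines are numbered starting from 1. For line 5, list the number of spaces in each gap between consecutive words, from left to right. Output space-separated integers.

Line 1: ['wolf', 'table', 'the'] (min_width=14, slack=2)
Line 2: ['play', 'vector'] (min_width=11, slack=5)
Line 3: ['telescope', 'light'] (min_width=15, slack=1)
Line 4: ['dust', 'a', 'I', 'quickly'] (min_width=16, slack=0)
Line 5: ['segment', 'have'] (min_width=12, slack=4)
Line 6: ['bird'] (min_width=4, slack=12)

Answer: 5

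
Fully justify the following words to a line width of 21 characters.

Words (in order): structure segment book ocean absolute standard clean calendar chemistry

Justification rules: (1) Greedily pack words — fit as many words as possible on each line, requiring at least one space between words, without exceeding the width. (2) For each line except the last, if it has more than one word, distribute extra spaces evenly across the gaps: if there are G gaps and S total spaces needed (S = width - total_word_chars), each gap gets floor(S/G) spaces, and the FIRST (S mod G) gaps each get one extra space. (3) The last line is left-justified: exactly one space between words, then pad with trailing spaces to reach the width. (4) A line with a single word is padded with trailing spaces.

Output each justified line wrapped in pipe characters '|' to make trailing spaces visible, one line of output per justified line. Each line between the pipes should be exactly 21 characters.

Answer: |structure     segment|
|book  ocean  absolute|
|standard        clean|
|calendar chemistry   |

Derivation:
Line 1: ['structure', 'segment'] (min_width=17, slack=4)
Line 2: ['book', 'ocean', 'absolute'] (min_width=19, slack=2)
Line 3: ['standard', 'clean'] (min_width=14, slack=7)
Line 4: ['calendar', 'chemistry'] (min_width=18, slack=3)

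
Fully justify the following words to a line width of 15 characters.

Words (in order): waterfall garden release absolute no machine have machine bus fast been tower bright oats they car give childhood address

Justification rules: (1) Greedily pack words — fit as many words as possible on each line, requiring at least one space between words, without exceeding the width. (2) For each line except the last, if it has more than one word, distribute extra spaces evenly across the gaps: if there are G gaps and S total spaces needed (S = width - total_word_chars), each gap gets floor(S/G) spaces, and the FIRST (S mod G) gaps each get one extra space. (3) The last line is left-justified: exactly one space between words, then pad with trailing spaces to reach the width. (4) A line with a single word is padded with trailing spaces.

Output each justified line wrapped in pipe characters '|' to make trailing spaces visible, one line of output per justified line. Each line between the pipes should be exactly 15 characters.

Answer: |waterfall      |
|garden  release|
|absolute     no|
|machine    have|
|machine     bus|
|fast been tower|
|bright     oats|
|they  car  give|
|childhood      |
|address        |

Derivation:
Line 1: ['waterfall'] (min_width=9, slack=6)
Line 2: ['garden', 'release'] (min_width=14, slack=1)
Line 3: ['absolute', 'no'] (min_width=11, slack=4)
Line 4: ['machine', 'have'] (min_width=12, slack=3)
Line 5: ['machine', 'bus'] (min_width=11, slack=4)
Line 6: ['fast', 'been', 'tower'] (min_width=15, slack=0)
Line 7: ['bright', 'oats'] (min_width=11, slack=4)
Line 8: ['they', 'car', 'give'] (min_width=13, slack=2)
Line 9: ['childhood'] (min_width=9, slack=6)
Line 10: ['address'] (min_width=7, slack=8)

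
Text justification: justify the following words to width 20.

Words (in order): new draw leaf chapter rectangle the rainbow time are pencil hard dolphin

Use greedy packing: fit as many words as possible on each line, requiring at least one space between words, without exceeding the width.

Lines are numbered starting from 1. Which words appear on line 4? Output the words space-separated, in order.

Answer: pencil hard dolphin

Derivation:
Line 1: ['new', 'draw', 'leaf'] (min_width=13, slack=7)
Line 2: ['chapter', 'rectangle'] (min_width=17, slack=3)
Line 3: ['the', 'rainbow', 'time', 'are'] (min_width=20, slack=0)
Line 4: ['pencil', 'hard', 'dolphin'] (min_width=19, slack=1)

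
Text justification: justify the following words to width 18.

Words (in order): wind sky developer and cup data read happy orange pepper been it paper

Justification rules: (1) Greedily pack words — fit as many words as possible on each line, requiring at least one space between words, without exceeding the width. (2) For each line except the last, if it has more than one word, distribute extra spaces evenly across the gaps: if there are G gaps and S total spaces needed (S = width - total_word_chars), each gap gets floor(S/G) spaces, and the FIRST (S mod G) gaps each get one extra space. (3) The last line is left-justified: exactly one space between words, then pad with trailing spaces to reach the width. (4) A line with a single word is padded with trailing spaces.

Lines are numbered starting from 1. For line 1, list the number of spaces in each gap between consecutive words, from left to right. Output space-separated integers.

Answer: 1 1

Derivation:
Line 1: ['wind', 'sky', 'developer'] (min_width=18, slack=0)
Line 2: ['and', 'cup', 'data', 'read'] (min_width=17, slack=1)
Line 3: ['happy', 'orange'] (min_width=12, slack=6)
Line 4: ['pepper', 'been', 'it'] (min_width=14, slack=4)
Line 5: ['paper'] (min_width=5, slack=13)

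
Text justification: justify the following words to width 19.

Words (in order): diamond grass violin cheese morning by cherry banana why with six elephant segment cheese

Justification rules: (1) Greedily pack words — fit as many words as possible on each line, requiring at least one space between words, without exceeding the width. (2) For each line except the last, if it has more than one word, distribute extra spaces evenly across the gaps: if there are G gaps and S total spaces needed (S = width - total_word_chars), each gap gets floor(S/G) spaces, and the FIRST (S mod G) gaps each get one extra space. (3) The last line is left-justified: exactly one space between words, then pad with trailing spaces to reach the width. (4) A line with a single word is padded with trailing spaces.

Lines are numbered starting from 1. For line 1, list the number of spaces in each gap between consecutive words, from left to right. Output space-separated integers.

Answer: 7

Derivation:
Line 1: ['diamond', 'grass'] (min_width=13, slack=6)
Line 2: ['violin', 'cheese'] (min_width=13, slack=6)
Line 3: ['morning', 'by', 'cherry'] (min_width=17, slack=2)
Line 4: ['banana', 'why', 'with', 'six'] (min_width=19, slack=0)
Line 5: ['elephant', 'segment'] (min_width=16, slack=3)
Line 6: ['cheese'] (min_width=6, slack=13)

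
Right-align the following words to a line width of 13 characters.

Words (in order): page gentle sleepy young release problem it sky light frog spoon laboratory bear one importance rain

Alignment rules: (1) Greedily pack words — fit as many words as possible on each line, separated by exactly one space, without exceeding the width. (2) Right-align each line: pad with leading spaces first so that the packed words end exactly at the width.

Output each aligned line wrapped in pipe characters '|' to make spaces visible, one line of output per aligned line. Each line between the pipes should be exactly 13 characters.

Line 1: ['page', 'gentle'] (min_width=11, slack=2)
Line 2: ['sleepy', 'young'] (min_width=12, slack=1)
Line 3: ['release'] (min_width=7, slack=6)
Line 4: ['problem', 'it'] (min_width=10, slack=3)
Line 5: ['sky', 'light'] (min_width=9, slack=4)
Line 6: ['frog', 'spoon'] (min_width=10, slack=3)
Line 7: ['laboratory'] (min_width=10, slack=3)
Line 8: ['bear', 'one'] (min_width=8, slack=5)
Line 9: ['importance'] (min_width=10, slack=3)
Line 10: ['rain'] (min_width=4, slack=9)

Answer: |  page gentle|
| sleepy young|
|      release|
|   problem it|
|    sky light|
|   frog spoon|
|   laboratory|
|     bear one|
|   importance|
|         rain|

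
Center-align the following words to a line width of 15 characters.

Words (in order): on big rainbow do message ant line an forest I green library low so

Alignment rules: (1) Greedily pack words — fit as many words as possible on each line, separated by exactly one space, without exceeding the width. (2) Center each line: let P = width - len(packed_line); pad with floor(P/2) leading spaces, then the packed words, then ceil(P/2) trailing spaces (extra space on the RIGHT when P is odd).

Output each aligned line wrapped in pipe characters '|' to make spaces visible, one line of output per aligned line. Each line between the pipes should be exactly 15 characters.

Answer: |on big rainbow |
|do message ant |
|line an forest |
|I green library|
|    low so     |

Derivation:
Line 1: ['on', 'big', 'rainbow'] (min_width=14, slack=1)
Line 2: ['do', 'message', 'ant'] (min_width=14, slack=1)
Line 3: ['line', 'an', 'forest'] (min_width=14, slack=1)
Line 4: ['I', 'green', 'library'] (min_width=15, slack=0)
Line 5: ['low', 'so'] (min_width=6, slack=9)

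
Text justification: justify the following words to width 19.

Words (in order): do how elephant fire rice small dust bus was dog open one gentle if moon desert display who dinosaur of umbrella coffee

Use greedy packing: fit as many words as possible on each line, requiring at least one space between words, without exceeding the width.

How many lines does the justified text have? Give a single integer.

Answer: 7

Derivation:
Line 1: ['do', 'how', 'elephant'] (min_width=15, slack=4)
Line 2: ['fire', 'rice', 'small'] (min_width=15, slack=4)
Line 3: ['dust', 'bus', 'was', 'dog'] (min_width=16, slack=3)
Line 4: ['open', 'one', 'gentle', 'if'] (min_width=18, slack=1)
Line 5: ['moon', 'desert', 'display'] (min_width=19, slack=0)
Line 6: ['who', 'dinosaur', 'of'] (min_width=15, slack=4)
Line 7: ['umbrella', 'coffee'] (min_width=15, slack=4)
Total lines: 7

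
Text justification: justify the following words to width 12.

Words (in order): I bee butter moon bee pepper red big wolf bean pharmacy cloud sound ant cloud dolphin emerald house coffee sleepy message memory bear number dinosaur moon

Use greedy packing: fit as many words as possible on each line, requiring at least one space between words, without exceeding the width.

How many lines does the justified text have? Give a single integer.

Line 1: ['I', 'bee', 'butter'] (min_width=12, slack=0)
Line 2: ['moon', 'bee'] (min_width=8, slack=4)
Line 3: ['pepper', 'red'] (min_width=10, slack=2)
Line 4: ['big', 'wolf'] (min_width=8, slack=4)
Line 5: ['bean'] (min_width=4, slack=8)
Line 6: ['pharmacy'] (min_width=8, slack=4)
Line 7: ['cloud', 'sound'] (min_width=11, slack=1)
Line 8: ['ant', 'cloud'] (min_width=9, slack=3)
Line 9: ['dolphin'] (min_width=7, slack=5)
Line 10: ['emerald'] (min_width=7, slack=5)
Line 11: ['house', 'coffee'] (min_width=12, slack=0)
Line 12: ['sleepy'] (min_width=6, slack=6)
Line 13: ['message'] (min_width=7, slack=5)
Line 14: ['memory', 'bear'] (min_width=11, slack=1)
Line 15: ['number'] (min_width=6, slack=6)
Line 16: ['dinosaur'] (min_width=8, slack=4)
Line 17: ['moon'] (min_width=4, slack=8)
Total lines: 17

Answer: 17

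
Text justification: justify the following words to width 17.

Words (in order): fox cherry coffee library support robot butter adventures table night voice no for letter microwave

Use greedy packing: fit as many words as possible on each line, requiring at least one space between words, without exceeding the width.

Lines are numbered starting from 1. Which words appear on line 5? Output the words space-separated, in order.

Answer: night voice no

Derivation:
Line 1: ['fox', 'cherry', 'coffee'] (min_width=17, slack=0)
Line 2: ['library', 'support'] (min_width=15, slack=2)
Line 3: ['robot', 'butter'] (min_width=12, slack=5)
Line 4: ['adventures', 'table'] (min_width=16, slack=1)
Line 5: ['night', 'voice', 'no'] (min_width=14, slack=3)
Line 6: ['for', 'letter'] (min_width=10, slack=7)
Line 7: ['microwave'] (min_width=9, slack=8)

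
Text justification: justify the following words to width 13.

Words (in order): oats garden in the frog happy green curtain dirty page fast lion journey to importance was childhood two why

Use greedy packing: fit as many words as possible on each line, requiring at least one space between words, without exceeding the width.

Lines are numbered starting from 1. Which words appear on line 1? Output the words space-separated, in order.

Answer: oats garden

Derivation:
Line 1: ['oats', 'garden'] (min_width=11, slack=2)
Line 2: ['in', 'the', 'frog'] (min_width=11, slack=2)
Line 3: ['happy', 'green'] (min_width=11, slack=2)
Line 4: ['curtain', 'dirty'] (min_width=13, slack=0)
Line 5: ['page', 'fast'] (min_width=9, slack=4)
Line 6: ['lion', 'journey'] (min_width=12, slack=1)
Line 7: ['to', 'importance'] (min_width=13, slack=0)
Line 8: ['was', 'childhood'] (min_width=13, slack=0)
Line 9: ['two', 'why'] (min_width=7, slack=6)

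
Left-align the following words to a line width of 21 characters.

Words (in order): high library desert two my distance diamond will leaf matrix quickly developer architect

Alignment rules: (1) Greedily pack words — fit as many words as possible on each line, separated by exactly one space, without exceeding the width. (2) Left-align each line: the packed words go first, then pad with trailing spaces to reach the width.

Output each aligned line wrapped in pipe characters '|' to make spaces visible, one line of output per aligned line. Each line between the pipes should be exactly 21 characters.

Line 1: ['high', 'library', 'desert'] (min_width=19, slack=2)
Line 2: ['two', 'my', 'distance'] (min_width=15, slack=6)
Line 3: ['diamond', 'will', 'leaf'] (min_width=17, slack=4)
Line 4: ['matrix', 'quickly'] (min_width=14, slack=7)
Line 5: ['developer', 'architect'] (min_width=19, slack=2)

Answer: |high library desert  |
|two my distance      |
|diamond will leaf    |
|matrix quickly       |
|developer architect  |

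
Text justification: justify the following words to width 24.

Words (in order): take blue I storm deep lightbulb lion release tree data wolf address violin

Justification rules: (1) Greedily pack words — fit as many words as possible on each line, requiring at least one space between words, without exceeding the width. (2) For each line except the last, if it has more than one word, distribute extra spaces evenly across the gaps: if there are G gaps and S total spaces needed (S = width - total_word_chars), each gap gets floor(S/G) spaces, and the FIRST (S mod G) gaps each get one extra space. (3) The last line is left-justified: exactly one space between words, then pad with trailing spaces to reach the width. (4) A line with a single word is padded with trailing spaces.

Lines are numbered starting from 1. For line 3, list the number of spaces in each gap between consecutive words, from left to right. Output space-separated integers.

Answer: 2 2 1

Derivation:
Line 1: ['take', 'blue', 'I', 'storm', 'deep'] (min_width=22, slack=2)
Line 2: ['lightbulb', 'lion', 'release'] (min_width=22, slack=2)
Line 3: ['tree', 'data', 'wolf', 'address'] (min_width=22, slack=2)
Line 4: ['violin'] (min_width=6, slack=18)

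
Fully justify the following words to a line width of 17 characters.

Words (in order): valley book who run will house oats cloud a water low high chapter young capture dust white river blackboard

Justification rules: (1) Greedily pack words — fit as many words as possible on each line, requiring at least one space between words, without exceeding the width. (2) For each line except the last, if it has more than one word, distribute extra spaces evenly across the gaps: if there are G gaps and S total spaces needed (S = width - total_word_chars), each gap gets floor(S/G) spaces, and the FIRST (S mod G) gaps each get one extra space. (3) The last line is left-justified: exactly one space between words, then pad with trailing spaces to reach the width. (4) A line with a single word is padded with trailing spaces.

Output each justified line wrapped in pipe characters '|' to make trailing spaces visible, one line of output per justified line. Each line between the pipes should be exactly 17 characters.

Answer: |valley  book  who|
|run   will  house|
|oats    cloud   a|
|water   low  high|
|chapter     young|
|capture      dust|
|white       river|
|blackboard       |

Derivation:
Line 1: ['valley', 'book', 'who'] (min_width=15, slack=2)
Line 2: ['run', 'will', 'house'] (min_width=14, slack=3)
Line 3: ['oats', 'cloud', 'a'] (min_width=12, slack=5)
Line 4: ['water', 'low', 'high'] (min_width=14, slack=3)
Line 5: ['chapter', 'young'] (min_width=13, slack=4)
Line 6: ['capture', 'dust'] (min_width=12, slack=5)
Line 7: ['white', 'river'] (min_width=11, slack=6)
Line 8: ['blackboard'] (min_width=10, slack=7)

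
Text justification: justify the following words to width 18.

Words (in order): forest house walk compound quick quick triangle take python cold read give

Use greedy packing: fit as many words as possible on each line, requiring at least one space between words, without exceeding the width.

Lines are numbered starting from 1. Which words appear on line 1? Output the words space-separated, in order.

Answer: forest house walk

Derivation:
Line 1: ['forest', 'house', 'walk'] (min_width=17, slack=1)
Line 2: ['compound', 'quick'] (min_width=14, slack=4)
Line 3: ['quick', 'triangle'] (min_width=14, slack=4)
Line 4: ['take', 'python', 'cold'] (min_width=16, slack=2)
Line 5: ['read', 'give'] (min_width=9, slack=9)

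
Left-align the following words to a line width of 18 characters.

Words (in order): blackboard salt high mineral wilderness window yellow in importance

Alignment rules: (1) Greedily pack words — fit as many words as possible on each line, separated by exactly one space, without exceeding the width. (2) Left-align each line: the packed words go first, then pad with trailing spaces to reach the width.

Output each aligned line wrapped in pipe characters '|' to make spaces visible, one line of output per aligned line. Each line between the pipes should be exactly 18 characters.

Line 1: ['blackboard', 'salt'] (min_width=15, slack=3)
Line 2: ['high', 'mineral'] (min_width=12, slack=6)
Line 3: ['wilderness', 'window'] (min_width=17, slack=1)
Line 4: ['yellow', 'in'] (min_width=9, slack=9)
Line 5: ['importance'] (min_width=10, slack=8)

Answer: |blackboard salt   |
|high mineral      |
|wilderness window |
|yellow in         |
|importance        |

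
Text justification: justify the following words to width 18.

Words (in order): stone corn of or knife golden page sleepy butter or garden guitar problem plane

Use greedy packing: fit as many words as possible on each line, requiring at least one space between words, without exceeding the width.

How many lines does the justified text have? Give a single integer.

Answer: 5

Derivation:
Line 1: ['stone', 'corn', 'of', 'or'] (min_width=16, slack=2)
Line 2: ['knife', 'golden', 'page'] (min_width=17, slack=1)
Line 3: ['sleepy', 'butter', 'or'] (min_width=16, slack=2)
Line 4: ['garden', 'guitar'] (min_width=13, slack=5)
Line 5: ['problem', 'plane'] (min_width=13, slack=5)
Total lines: 5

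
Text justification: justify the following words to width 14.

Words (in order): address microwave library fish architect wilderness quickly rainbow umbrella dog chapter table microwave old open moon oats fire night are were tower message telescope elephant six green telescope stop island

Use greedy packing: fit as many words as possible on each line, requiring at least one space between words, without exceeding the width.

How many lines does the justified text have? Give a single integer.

Answer: 19

Derivation:
Line 1: ['address'] (min_width=7, slack=7)
Line 2: ['microwave'] (min_width=9, slack=5)
Line 3: ['library', 'fish'] (min_width=12, slack=2)
Line 4: ['architect'] (min_width=9, slack=5)
Line 5: ['wilderness'] (min_width=10, slack=4)
Line 6: ['quickly'] (min_width=7, slack=7)
Line 7: ['rainbow'] (min_width=7, slack=7)
Line 8: ['umbrella', 'dog'] (min_width=12, slack=2)
Line 9: ['chapter', 'table'] (min_width=13, slack=1)
Line 10: ['microwave', 'old'] (min_width=13, slack=1)
Line 11: ['open', 'moon', 'oats'] (min_width=14, slack=0)
Line 12: ['fire', 'night', 'are'] (min_width=14, slack=0)
Line 13: ['were', 'tower'] (min_width=10, slack=4)
Line 14: ['message'] (min_width=7, slack=7)
Line 15: ['telescope'] (min_width=9, slack=5)
Line 16: ['elephant', 'six'] (min_width=12, slack=2)
Line 17: ['green'] (min_width=5, slack=9)
Line 18: ['telescope', 'stop'] (min_width=14, slack=0)
Line 19: ['island'] (min_width=6, slack=8)
Total lines: 19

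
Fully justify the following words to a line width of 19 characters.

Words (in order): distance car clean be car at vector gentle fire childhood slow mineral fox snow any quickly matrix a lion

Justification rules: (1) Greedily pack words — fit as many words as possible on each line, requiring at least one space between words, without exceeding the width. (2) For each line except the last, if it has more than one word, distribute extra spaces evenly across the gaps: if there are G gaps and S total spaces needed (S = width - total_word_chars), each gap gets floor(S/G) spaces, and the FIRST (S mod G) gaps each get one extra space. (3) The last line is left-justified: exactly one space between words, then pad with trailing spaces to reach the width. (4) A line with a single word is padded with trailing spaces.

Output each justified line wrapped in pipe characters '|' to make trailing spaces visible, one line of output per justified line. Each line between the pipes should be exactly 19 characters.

Line 1: ['distance', 'car', 'clean'] (min_width=18, slack=1)
Line 2: ['be', 'car', 'at', 'vector'] (min_width=16, slack=3)
Line 3: ['gentle', 'fire'] (min_width=11, slack=8)
Line 4: ['childhood', 'slow'] (min_width=14, slack=5)
Line 5: ['mineral', 'fox', 'snow'] (min_width=16, slack=3)
Line 6: ['any', 'quickly', 'matrix'] (min_width=18, slack=1)
Line 7: ['a', 'lion'] (min_width=6, slack=13)

Answer: |distance  car clean|
|be  car  at  vector|
|gentle         fire|
|childhood      slow|
|mineral   fox  snow|
|any  quickly matrix|
|a lion             |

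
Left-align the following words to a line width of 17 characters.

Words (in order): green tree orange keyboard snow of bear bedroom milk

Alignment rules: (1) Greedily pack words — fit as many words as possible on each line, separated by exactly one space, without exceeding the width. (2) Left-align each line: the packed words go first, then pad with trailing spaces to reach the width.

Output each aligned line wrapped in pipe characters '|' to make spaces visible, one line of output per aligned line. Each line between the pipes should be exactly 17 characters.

Answer: |green tree orange|
|keyboard snow of |
|bear bedroom milk|

Derivation:
Line 1: ['green', 'tree', 'orange'] (min_width=17, slack=0)
Line 2: ['keyboard', 'snow', 'of'] (min_width=16, slack=1)
Line 3: ['bear', 'bedroom', 'milk'] (min_width=17, slack=0)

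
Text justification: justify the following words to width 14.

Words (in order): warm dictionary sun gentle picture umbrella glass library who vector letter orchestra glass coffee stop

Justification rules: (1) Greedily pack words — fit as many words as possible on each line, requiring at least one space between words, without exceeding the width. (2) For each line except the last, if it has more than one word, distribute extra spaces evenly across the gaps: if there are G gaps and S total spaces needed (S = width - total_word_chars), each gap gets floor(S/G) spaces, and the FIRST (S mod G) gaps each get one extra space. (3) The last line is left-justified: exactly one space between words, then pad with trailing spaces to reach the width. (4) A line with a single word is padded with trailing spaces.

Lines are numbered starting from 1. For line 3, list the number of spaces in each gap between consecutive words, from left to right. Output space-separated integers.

Line 1: ['warm'] (min_width=4, slack=10)
Line 2: ['dictionary', 'sun'] (min_width=14, slack=0)
Line 3: ['gentle', 'picture'] (min_width=14, slack=0)
Line 4: ['umbrella', 'glass'] (min_width=14, slack=0)
Line 5: ['library', 'who'] (min_width=11, slack=3)
Line 6: ['vector', 'letter'] (min_width=13, slack=1)
Line 7: ['orchestra'] (min_width=9, slack=5)
Line 8: ['glass', 'coffee'] (min_width=12, slack=2)
Line 9: ['stop'] (min_width=4, slack=10)

Answer: 1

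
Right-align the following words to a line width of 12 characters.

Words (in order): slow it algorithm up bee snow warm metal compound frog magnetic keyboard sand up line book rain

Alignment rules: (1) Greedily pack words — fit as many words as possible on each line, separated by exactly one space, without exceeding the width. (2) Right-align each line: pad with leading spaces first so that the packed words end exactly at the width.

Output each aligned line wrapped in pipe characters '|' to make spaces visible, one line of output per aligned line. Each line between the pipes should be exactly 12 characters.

Answer: |     slow it|
|algorithm up|
|    bee snow|
|  warm metal|
|    compound|
|        frog|
|    magnetic|
|    keyboard|
|sand up line|
|   book rain|

Derivation:
Line 1: ['slow', 'it'] (min_width=7, slack=5)
Line 2: ['algorithm', 'up'] (min_width=12, slack=0)
Line 3: ['bee', 'snow'] (min_width=8, slack=4)
Line 4: ['warm', 'metal'] (min_width=10, slack=2)
Line 5: ['compound'] (min_width=8, slack=4)
Line 6: ['frog'] (min_width=4, slack=8)
Line 7: ['magnetic'] (min_width=8, slack=4)
Line 8: ['keyboard'] (min_width=8, slack=4)
Line 9: ['sand', 'up', 'line'] (min_width=12, slack=0)
Line 10: ['book', 'rain'] (min_width=9, slack=3)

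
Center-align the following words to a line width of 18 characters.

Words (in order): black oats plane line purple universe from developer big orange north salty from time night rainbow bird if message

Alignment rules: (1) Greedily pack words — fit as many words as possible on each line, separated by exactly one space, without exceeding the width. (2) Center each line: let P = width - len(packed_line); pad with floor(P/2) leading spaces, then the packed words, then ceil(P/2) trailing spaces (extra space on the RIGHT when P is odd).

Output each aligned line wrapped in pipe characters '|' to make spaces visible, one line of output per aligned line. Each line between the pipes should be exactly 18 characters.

Answer: | black oats plane |
|   line purple    |
|  universe from   |
|  developer big   |
|orange north salty|
| from time night  |
| rainbow bird if  |
|     message      |

Derivation:
Line 1: ['black', 'oats', 'plane'] (min_width=16, slack=2)
Line 2: ['line', 'purple'] (min_width=11, slack=7)
Line 3: ['universe', 'from'] (min_width=13, slack=5)
Line 4: ['developer', 'big'] (min_width=13, slack=5)
Line 5: ['orange', 'north', 'salty'] (min_width=18, slack=0)
Line 6: ['from', 'time', 'night'] (min_width=15, slack=3)
Line 7: ['rainbow', 'bird', 'if'] (min_width=15, slack=3)
Line 8: ['message'] (min_width=7, slack=11)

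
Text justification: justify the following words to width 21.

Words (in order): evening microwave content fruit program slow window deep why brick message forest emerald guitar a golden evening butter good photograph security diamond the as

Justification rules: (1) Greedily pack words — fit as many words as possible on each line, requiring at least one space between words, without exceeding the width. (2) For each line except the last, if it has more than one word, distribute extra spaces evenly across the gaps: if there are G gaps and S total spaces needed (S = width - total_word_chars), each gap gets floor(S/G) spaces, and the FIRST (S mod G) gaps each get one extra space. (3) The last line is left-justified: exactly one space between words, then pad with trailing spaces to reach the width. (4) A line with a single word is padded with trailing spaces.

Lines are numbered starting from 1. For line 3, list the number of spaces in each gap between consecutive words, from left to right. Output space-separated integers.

Line 1: ['evening', 'microwave'] (min_width=17, slack=4)
Line 2: ['content', 'fruit', 'program'] (min_width=21, slack=0)
Line 3: ['slow', 'window', 'deep', 'why'] (min_width=20, slack=1)
Line 4: ['brick', 'message', 'forest'] (min_width=20, slack=1)
Line 5: ['emerald', 'guitar', 'a'] (min_width=16, slack=5)
Line 6: ['golden', 'evening', 'butter'] (min_width=21, slack=0)
Line 7: ['good', 'photograph'] (min_width=15, slack=6)
Line 8: ['security', 'diamond', 'the'] (min_width=20, slack=1)
Line 9: ['as'] (min_width=2, slack=19)

Answer: 2 1 1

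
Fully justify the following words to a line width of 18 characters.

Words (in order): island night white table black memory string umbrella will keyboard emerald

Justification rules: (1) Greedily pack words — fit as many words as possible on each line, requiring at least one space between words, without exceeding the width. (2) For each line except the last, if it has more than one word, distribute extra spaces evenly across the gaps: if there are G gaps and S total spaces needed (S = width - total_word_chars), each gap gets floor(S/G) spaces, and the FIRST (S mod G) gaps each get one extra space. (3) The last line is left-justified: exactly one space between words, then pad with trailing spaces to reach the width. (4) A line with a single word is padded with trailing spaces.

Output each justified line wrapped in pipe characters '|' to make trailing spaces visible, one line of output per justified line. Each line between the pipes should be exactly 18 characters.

Line 1: ['island', 'night', 'white'] (min_width=18, slack=0)
Line 2: ['table', 'black', 'memory'] (min_width=18, slack=0)
Line 3: ['string', 'umbrella'] (min_width=15, slack=3)
Line 4: ['will', 'keyboard'] (min_width=13, slack=5)
Line 5: ['emerald'] (min_width=7, slack=11)

Answer: |island night white|
|table black memory|
|string    umbrella|
|will      keyboard|
|emerald           |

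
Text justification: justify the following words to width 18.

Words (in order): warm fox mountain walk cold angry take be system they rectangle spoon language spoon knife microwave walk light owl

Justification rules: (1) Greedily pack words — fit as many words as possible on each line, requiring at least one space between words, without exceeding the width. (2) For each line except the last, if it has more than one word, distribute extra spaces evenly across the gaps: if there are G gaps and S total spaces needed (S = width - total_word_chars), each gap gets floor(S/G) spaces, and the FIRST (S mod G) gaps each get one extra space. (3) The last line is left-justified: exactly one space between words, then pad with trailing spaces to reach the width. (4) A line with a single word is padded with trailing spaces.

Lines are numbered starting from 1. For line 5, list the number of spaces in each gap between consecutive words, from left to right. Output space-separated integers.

Line 1: ['warm', 'fox', 'mountain'] (min_width=17, slack=1)
Line 2: ['walk', 'cold', 'angry'] (min_width=15, slack=3)
Line 3: ['take', 'be', 'system'] (min_width=14, slack=4)
Line 4: ['they', 'rectangle'] (min_width=14, slack=4)
Line 5: ['spoon', 'language'] (min_width=14, slack=4)
Line 6: ['spoon', 'knife'] (min_width=11, slack=7)
Line 7: ['microwave', 'walk'] (min_width=14, slack=4)
Line 8: ['light', 'owl'] (min_width=9, slack=9)

Answer: 5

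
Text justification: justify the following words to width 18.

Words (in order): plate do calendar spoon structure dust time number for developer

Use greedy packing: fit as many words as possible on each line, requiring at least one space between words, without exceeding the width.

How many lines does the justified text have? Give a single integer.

Answer: 4

Derivation:
Line 1: ['plate', 'do', 'calendar'] (min_width=17, slack=1)
Line 2: ['spoon', 'structure'] (min_width=15, slack=3)
Line 3: ['dust', 'time', 'number'] (min_width=16, slack=2)
Line 4: ['for', 'developer'] (min_width=13, slack=5)
Total lines: 4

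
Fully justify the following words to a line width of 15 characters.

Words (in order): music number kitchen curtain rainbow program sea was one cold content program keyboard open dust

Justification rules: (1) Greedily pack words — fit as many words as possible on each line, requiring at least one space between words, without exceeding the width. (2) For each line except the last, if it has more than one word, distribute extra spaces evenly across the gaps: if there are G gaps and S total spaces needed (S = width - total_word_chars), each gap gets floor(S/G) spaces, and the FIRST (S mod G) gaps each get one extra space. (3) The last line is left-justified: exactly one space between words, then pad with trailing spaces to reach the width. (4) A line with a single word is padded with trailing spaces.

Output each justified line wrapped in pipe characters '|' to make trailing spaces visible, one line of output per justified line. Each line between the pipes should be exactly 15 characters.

Line 1: ['music', 'number'] (min_width=12, slack=3)
Line 2: ['kitchen', 'curtain'] (min_width=15, slack=0)
Line 3: ['rainbow', 'program'] (min_width=15, slack=0)
Line 4: ['sea', 'was', 'one'] (min_width=11, slack=4)
Line 5: ['cold', 'content'] (min_width=12, slack=3)
Line 6: ['program'] (min_width=7, slack=8)
Line 7: ['keyboard', 'open'] (min_width=13, slack=2)
Line 8: ['dust'] (min_width=4, slack=11)

Answer: |music    number|
|kitchen curtain|
|rainbow program|
|sea   was   one|
|cold    content|
|program        |
|keyboard   open|
|dust           |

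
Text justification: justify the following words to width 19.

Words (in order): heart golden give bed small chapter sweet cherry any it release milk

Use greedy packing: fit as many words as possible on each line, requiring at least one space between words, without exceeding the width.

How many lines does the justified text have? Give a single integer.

Answer: 4

Derivation:
Line 1: ['heart', 'golden', 'give'] (min_width=17, slack=2)
Line 2: ['bed', 'small', 'chapter'] (min_width=17, slack=2)
Line 3: ['sweet', 'cherry', 'any', 'it'] (min_width=19, slack=0)
Line 4: ['release', 'milk'] (min_width=12, slack=7)
Total lines: 4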